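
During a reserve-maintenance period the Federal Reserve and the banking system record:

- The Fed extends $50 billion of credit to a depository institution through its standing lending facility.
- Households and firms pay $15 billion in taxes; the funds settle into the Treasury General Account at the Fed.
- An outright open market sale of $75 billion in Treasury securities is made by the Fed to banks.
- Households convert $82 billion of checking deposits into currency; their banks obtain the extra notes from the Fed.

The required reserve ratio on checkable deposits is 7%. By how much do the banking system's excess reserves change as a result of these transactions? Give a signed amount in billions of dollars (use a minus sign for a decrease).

-$115.21 billion

Discount-window loan $50 billion: reserves +$50B, deposits 0.
Government account inflow $15 billion: reserves −$15B, deposits −$15B.
OMO sale (to banks) $75 billion: reserves −$75B, deposits 0.
Currency withdrawal $82 billion: reserves −$82B, deposits −$82B.
Totals: Δreserves = −$122B, Δdeposits = −$97B.
Δrequired reserves = 7% × −$97B = −$6.79B.
Δexcess reserves = Δreserves − Δrequired = −$122B − (−$6.79B) = -$115.21 billion.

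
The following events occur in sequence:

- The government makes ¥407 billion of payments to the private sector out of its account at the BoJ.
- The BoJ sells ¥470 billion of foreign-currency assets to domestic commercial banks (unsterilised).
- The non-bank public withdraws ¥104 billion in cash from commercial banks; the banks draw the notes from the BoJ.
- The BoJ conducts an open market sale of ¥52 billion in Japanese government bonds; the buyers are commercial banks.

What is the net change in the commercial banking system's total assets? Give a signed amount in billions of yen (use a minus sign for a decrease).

Government spending ¥407 billion: bank balance sheets expand → +¥407B.
FX sale ¥470 billion: just an asset swap on bank balance sheets → 0.
Currency withdrawal ¥104 billion: bank balance sheets shrink → −¥104B.
OMO sale (to banks) ¥52 billion: just an asset swap on bank balance sheets → 0.
Net: 407 + 0 − 104 + 0 = +¥303 billion.

+¥303 billion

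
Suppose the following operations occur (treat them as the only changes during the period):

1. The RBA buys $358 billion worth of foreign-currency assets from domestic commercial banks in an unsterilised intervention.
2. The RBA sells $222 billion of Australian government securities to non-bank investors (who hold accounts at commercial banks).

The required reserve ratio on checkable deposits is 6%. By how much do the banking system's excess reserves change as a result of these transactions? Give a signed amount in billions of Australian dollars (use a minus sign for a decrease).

FX purchase $358 billion: reserves +$358B, deposits 0.
Asset sale (to non-banks) $222 billion: reserves −$222B, deposits −$222B.
Totals: Δreserves = +$136B, Δdeposits = −$222B.
Δrequired reserves = 6% × −$222B = −$13.32B.
Δexcess reserves = Δreserves − Δrequired = +$136B − (−$13.32B) = +$149.32 billion.

+$149.32 billion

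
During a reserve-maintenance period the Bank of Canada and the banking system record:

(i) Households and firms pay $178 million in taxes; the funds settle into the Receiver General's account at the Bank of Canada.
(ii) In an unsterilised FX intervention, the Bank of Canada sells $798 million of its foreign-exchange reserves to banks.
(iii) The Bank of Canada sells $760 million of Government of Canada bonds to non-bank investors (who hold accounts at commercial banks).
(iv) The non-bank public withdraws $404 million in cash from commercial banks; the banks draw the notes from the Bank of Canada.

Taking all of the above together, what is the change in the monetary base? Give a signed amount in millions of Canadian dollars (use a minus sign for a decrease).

-$1736 million

Bank of Canada balance sheet:
  Assets:      Securities −$760M, Foreign assets −$798M
  Liabilities: Bank reserves −$2140M, Currency in circulation +$404M, Government deposits +$178M
Commercial banking system:
  Assets:      Reserves at CB −$2140M, Foreign assets +$798M
  Liabilities: Checkable deposits −$1342M
Monetary base = currency + reserves: +$404M + (−$2140M) = -$1736 million.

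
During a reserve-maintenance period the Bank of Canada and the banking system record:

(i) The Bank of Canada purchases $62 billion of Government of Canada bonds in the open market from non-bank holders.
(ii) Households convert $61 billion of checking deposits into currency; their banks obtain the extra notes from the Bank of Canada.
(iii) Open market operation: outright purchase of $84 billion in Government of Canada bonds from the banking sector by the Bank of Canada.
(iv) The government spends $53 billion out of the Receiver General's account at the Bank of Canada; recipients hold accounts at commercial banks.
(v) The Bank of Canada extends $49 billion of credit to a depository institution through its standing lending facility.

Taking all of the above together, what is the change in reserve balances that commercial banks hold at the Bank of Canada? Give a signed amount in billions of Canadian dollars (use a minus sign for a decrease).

+$187 billion

Asset purchase (from non-banks) $62 billion: the Bank of Canada pays by crediting reserve accounts → +$62B.
Currency withdrawal $61 billion: banks swap reserves for currency → −$61B.
OMO purchase (from banks) $84 billion: the Bank of Canada pays by crediting reserve accounts → +$84B.
Government spending $53 billion: government payments flow into bank reserve accounts → +$53B.
Discount-window loan $49 billion: the loan is credited to the bank's reserve account → +$49B.
Net: 62 − 61 + 84 + 53 + 49 = +$187 billion.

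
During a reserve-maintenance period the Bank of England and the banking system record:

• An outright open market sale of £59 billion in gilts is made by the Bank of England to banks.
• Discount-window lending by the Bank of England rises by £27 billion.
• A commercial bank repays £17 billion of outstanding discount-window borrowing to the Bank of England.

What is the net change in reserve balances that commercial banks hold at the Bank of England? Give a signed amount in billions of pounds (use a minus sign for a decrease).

-£49 billion

OMO sale (to banks) £59 billion: the buying banks pay out of their reserve balances → −£59B.
Discount-window loan £27 billion: the loan is credited to the bank's reserve account → +£27B.
Discount-window repayment £17 billion: repayment is debited from reserves → −£17B.
Net: −59 + 27 − 17 = -£49 billion.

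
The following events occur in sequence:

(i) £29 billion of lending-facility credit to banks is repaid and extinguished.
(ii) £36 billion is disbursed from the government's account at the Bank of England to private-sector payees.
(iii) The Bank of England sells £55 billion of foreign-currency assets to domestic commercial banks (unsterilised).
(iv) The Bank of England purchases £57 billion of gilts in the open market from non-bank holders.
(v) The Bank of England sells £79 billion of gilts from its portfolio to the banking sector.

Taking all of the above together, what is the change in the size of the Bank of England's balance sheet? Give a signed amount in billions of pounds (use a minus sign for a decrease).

-£106 billion

Discount-window repayment £29 billion: a Bank of England asset is shed → −£29B.
Government spending £36 billion: only the composition of liabilities changes → 0.
FX sale £55 billion: a Bank of England asset is shed → −£55B.
Asset purchase (from non-banks) £57 billion: a Bank of England asset is acquired → +£57B.
OMO sale (to banks) £79 billion: a Bank of England asset is shed → −£79B.
Net: −29 + 0 − 55 + 57 − 79 = -£106 billion.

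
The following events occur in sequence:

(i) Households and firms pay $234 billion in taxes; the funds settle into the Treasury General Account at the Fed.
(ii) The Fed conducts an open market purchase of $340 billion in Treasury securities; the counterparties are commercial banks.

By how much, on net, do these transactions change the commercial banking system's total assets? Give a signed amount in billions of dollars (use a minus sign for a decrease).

Government account inflow $234 billion: bank balance sheets shrink → −$234B.
OMO purchase (from banks) $340 billion: just an asset swap on bank balance sheets → 0.
Net: −234 + 0 = -$234 billion.

-$234 billion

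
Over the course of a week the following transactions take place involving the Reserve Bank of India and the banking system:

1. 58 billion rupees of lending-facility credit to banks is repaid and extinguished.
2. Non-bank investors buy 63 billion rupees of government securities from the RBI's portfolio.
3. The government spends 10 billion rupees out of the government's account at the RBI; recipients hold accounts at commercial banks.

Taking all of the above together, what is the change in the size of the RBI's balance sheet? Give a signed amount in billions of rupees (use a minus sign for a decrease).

-121 billion

Discount-window repayment 58 billion rupees: an RBI asset is shed → −58B.
Asset sale (to non-banks) 63 billion rupees: an RBI asset is shed → −63B.
Government spending 10 billion rupees: only the composition of liabilities changes → 0.
Net: −58 − 63 + 0 = -121 billion.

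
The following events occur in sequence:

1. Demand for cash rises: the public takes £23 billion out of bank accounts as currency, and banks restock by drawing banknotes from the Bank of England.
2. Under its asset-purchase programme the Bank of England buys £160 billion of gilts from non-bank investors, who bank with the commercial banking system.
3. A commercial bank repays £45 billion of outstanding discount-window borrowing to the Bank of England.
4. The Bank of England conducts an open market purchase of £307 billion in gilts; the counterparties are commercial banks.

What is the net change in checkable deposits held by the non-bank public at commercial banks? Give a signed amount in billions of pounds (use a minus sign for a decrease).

+£137 billion

Currency withdrawal £23 billion: non-bank counterparties' bank balances fall → −£23B.
Asset purchase (from non-banks) £160 billion: non-bank counterparties' bank balances rise → +£160B.
Discount-window repayment £45 billion: the counterparty is a bank, so public deposits are unchanged → 0.
OMO purchase (from banks) £307 billion: the counterparty is a bank, so public deposits are unchanged → 0.
Net: −23 + 160 + 0 + 0 = +£137 billion.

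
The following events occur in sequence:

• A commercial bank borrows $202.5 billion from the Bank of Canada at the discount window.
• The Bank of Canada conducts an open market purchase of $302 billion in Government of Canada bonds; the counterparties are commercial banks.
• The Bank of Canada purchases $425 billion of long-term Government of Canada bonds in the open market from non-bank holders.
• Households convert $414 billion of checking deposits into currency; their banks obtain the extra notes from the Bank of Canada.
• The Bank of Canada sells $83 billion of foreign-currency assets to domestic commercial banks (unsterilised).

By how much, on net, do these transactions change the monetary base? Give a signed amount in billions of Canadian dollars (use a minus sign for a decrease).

+$846.5 billion

Bank of Canada balance sheet:
  Assets:      Securities +$727B, Loans to banks +$202.5B, Foreign assets −$83B
  Liabilities: Bank reserves +$432.5B, Currency in circulation +$414B
Commercial banking system:
  Assets:      Reserves at CB +$432.5B, Securities −$302B, Foreign assets +$83B
  Liabilities: Checkable deposits +$11B, Borrowings from CB +$202.5B
Monetary base = currency + reserves: +$414B + (+$432.5B) = +$846.5 billion.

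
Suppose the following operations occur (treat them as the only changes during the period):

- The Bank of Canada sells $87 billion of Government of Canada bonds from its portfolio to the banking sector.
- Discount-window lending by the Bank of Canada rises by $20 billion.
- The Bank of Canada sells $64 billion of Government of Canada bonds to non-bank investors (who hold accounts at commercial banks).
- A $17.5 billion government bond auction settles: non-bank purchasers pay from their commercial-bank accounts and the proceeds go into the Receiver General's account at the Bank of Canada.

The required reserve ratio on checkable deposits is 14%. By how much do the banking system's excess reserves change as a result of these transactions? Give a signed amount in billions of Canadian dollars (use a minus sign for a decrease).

-$137.09 billion

OMO sale (to banks) $87 billion: reserves −$87B, deposits 0.
Discount-window loan $20 billion: reserves +$20B, deposits 0.
Asset sale (to non-banks) $64 billion: reserves −$64B, deposits −$64B.
Government account inflow $17.5 billion: reserves −$17.5B, deposits −$17.5B.
Totals: Δreserves = −$148.5B, Δdeposits = −$81.5B.
Δrequired reserves = 14% × −$81.5B = −$11.41B.
Δexcess reserves = Δreserves − Δrequired = −$148.5B − (−$11.41B) = -$137.09 billion.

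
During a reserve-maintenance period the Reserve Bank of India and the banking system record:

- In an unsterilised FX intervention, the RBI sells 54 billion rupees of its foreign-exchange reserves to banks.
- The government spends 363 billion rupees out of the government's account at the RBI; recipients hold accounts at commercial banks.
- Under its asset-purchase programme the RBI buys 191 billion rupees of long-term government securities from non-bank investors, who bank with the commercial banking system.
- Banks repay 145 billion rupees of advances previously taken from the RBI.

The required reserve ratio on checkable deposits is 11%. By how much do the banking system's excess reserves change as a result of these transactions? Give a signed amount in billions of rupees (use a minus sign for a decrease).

FX sale 54 billion rupees: reserves −54B, deposits 0.
Government spending 363 billion rupees: reserves +363B, deposits +363B.
Asset purchase (from non-banks) 191 billion rupees: reserves +191B, deposits +191B.
Discount-window repayment 145 billion rupees: reserves −145B, deposits 0.
Totals: Δreserves = +355B, Δdeposits = +554B.
Δrequired reserves = 11% × +554B = +60.94B.
Δexcess reserves = Δreserves − Δrequired = +355B − (+60.94B) = +294.06 billion.

+294.06 billion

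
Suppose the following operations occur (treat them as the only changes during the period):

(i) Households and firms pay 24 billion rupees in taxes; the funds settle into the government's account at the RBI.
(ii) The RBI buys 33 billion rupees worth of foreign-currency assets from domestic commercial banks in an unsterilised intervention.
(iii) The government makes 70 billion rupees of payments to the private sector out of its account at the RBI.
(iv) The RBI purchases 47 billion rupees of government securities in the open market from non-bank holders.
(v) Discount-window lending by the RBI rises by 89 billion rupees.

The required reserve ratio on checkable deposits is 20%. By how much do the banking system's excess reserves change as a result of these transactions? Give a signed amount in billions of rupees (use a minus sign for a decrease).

Government account inflow 24 billion rupees: reserves −24B, deposits −24B.
FX purchase 33 billion rupees: reserves +33B, deposits 0.
Government spending 70 billion rupees: reserves +70B, deposits +70B.
Asset purchase (from non-banks) 47 billion rupees: reserves +47B, deposits +47B.
Discount-window loan 89 billion rupees: reserves +89B, deposits 0.
Totals: Δreserves = +215B, Δdeposits = +93B.
Δrequired reserves = 20% × +93B = +18.6B.
Δexcess reserves = Δreserves − Δrequired = +215B − (+18.6B) = +196.4 billion.

+196.4 billion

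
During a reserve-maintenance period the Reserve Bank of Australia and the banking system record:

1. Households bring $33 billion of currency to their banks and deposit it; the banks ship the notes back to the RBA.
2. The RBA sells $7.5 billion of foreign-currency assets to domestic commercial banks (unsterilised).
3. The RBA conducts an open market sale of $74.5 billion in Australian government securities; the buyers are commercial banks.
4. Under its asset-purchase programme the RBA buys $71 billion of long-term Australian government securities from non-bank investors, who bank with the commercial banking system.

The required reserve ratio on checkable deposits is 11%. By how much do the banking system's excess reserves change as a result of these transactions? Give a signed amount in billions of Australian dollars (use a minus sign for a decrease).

+$10.56 billion

Currency deposit $33 billion: reserves +$33B, deposits +$33B.
FX sale $7.5 billion: reserves −$7.5B, deposits 0.
OMO sale (to banks) $74.5 billion: reserves −$74.5B, deposits 0.
Asset purchase (from non-banks) $71 billion: reserves +$71B, deposits +$71B.
Totals: Δreserves = +$22B, Δdeposits = +$104B.
Δrequired reserves = 11% × +$104B = +$11.44B.
Δexcess reserves = Δreserves − Δrequired = +$22B − (+$11.44B) = +$10.56 billion.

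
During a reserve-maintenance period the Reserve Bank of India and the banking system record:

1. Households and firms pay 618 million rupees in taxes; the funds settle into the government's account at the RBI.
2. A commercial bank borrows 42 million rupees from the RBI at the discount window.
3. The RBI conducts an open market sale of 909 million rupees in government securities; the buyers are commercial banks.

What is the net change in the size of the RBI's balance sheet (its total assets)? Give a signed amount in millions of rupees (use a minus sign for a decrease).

Government account inflow 618 million rupees: only the composition of liabilities changes → 0.
Discount-window loan 42 million rupees: an RBI asset is acquired → +42M.
OMO sale (to banks) 909 million rupees: an RBI asset is shed → −909M.
Net: 0 + 42 − 909 = -867 million.

-867 million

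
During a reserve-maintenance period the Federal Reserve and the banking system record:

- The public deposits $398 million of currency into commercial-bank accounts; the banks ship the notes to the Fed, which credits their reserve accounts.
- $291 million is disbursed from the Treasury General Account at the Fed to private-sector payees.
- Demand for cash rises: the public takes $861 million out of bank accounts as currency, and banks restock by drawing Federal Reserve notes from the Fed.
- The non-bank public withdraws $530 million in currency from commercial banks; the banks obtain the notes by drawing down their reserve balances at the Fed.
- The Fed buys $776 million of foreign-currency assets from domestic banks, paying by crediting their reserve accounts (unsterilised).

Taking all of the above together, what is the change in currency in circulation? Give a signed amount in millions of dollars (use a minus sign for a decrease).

+$993 million

Currency deposit $398 million: notes return to the central bank → −$398M.
Government spending $291 million: no currency enters or leaves circulation → 0.
Currency withdrawal $861 million: notes leave the central bank → +$861M.
Currency withdrawal $530 million: notes leave the central bank → +$530M.
FX purchase $776 million: no currency enters or leaves circulation → 0.
Net: −398 + 0 + 861 + 530 + 0 = +$993 million.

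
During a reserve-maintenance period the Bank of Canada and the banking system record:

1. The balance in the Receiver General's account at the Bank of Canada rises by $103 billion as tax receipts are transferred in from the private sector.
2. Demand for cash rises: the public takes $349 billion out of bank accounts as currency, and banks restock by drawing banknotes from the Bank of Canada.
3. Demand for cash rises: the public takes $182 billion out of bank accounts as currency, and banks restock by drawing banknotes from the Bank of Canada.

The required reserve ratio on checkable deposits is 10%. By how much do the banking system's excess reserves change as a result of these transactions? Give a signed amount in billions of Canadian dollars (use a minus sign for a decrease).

Government account inflow $103 billion: reserves −$103B, deposits −$103B.
Currency withdrawal $349 billion: reserves −$349B, deposits −$349B.
Currency withdrawal $182 billion: reserves −$182B, deposits −$182B.
Totals: Δreserves = −$634B, Δdeposits = −$634B.
Δrequired reserves = 10% × −$634B = −$63.4B.
Δexcess reserves = Δreserves − Δrequired = −$634B − (−$63.4B) = -$570.6 billion.

-$570.6 billion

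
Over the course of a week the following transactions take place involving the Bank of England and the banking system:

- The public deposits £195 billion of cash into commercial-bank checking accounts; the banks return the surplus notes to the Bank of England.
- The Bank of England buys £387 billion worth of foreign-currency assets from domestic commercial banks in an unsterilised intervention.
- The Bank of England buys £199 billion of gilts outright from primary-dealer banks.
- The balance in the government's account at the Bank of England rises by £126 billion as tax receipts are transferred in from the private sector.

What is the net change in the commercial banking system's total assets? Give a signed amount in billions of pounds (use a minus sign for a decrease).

+£69 billion

Currency deposit £195 billion: bank balance sheets expand → +£195B.
FX purchase £387 billion: just an asset swap on bank balance sheets → 0.
OMO purchase (from banks) £199 billion: just an asset swap on bank balance sheets → 0.
Government account inflow £126 billion: bank balance sheets shrink → −£126B.
Net: 195 + 0 + 0 − 126 = +£69 billion.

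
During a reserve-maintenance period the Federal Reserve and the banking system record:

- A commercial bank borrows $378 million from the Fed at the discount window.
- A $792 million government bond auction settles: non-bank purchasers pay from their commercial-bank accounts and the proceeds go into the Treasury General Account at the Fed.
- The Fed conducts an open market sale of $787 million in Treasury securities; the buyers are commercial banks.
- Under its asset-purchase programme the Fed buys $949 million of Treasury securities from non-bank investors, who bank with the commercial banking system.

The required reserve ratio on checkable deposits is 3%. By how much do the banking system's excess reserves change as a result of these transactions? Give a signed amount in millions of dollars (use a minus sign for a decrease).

Discount-window loan $378 million: reserves +$378M, deposits 0.
Government account inflow $792 million: reserves −$792M, deposits −$792M.
OMO sale (to banks) $787 million: reserves −$787M, deposits 0.
Asset purchase (from non-banks) $949 million: reserves +$949M, deposits +$949M.
Totals: Δreserves = −$252M, Δdeposits = +$157M.
Δrequired reserves = 3% × +$157M = +$4.71M.
Δexcess reserves = Δreserves − Δrequired = −$252M − (+$4.71M) = -$256.71 million.

-$256.71 million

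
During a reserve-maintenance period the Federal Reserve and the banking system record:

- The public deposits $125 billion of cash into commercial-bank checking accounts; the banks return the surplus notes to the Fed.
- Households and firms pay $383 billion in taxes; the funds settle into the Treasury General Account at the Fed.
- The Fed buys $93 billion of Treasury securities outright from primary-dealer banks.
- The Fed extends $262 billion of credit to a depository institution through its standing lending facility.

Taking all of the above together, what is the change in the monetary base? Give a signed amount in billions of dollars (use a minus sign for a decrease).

-$28 billion

Currency deposit $125 billion: just a shift between currency and reserves — both are base money → 0.
Government account inflow $383 billion: reserves shift to a non-base liability → −$383B.
OMO purchase (from banks) $93 billion: Fed balance sheet expands → +$93B.
Discount-window loan $262 billion: Fed balance sheet expands → +$262B.
Net: 0 − 383 + 93 + 262 = -$28 billion.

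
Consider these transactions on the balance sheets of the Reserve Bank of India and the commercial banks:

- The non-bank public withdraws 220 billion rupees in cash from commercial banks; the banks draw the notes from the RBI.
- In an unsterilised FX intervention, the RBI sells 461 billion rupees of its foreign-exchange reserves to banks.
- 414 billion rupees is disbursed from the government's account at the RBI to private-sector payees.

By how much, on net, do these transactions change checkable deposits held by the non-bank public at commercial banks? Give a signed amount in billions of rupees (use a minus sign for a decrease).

+194 billion

RBI balance sheet:
  Assets:      Foreign assets −461B
  Liabilities: Bank reserves −267B, Currency in circulation +220B, Government deposits −414B
Commercial banking system:
  Assets:      Reserves at CB −267B, Foreign assets +461B
  Liabilities: Checkable deposits +194B
So the change in checkable deposits held by the non-bank public at commercial banks is +194 billion.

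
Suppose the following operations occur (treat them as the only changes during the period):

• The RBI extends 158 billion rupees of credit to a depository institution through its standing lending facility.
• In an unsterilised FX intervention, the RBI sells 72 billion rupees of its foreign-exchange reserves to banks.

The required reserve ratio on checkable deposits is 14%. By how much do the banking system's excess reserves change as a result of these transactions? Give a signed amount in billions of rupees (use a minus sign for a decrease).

Discount-window loan 158 billion rupees: reserves +158B, deposits 0.
FX sale 72 billion rupees: reserves −72B, deposits 0.
Totals: Δreserves = +86B, Δdeposits = 0.
Δrequired reserves = 14% × 0 = 0.
Δexcess reserves = Δreserves − Δrequired = +86B − (0) = +86 billion.

+86 billion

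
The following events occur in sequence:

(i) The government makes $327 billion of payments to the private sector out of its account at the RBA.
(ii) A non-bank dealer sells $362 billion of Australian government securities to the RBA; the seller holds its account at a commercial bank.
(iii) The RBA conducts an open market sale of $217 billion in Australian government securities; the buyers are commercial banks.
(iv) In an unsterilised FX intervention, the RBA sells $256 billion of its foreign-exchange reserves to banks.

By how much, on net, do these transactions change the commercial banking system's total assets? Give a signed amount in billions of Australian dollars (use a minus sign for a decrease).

RBA balance sheet:
  Assets:      Securities +$145B, Foreign assets −$256B
  Liabilities: Bank reserves +$216B, Government deposits −$327B
Commercial banking system:
  Assets:      Reserves at CB +$216B, Securities +$217B, Foreign assets +$256B
  Liabilities: Checkable deposits +$689B
Change in total bank assets = +$689 billion.

+$689 billion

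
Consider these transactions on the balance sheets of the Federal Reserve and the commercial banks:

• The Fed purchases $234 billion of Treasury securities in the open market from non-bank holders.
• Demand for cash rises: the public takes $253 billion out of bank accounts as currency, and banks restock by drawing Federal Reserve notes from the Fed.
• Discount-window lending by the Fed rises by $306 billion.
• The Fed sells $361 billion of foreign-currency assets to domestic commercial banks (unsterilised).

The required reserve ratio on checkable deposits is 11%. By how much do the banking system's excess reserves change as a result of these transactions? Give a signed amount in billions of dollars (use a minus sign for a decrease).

Asset purchase (from non-banks) $234 billion: reserves +$234B, deposits +$234B.
Currency withdrawal $253 billion: reserves −$253B, deposits −$253B.
Discount-window loan $306 billion: reserves +$306B, deposits 0.
FX sale $361 billion: reserves −$361B, deposits 0.
Totals: Δreserves = −$74B, Δdeposits = −$19B.
Δrequired reserves = 11% × −$19B = −$2.09B.
Δexcess reserves = Δreserves − Δrequired = −$74B − (−$2.09B) = -$71.91 billion.

-$71.91 billion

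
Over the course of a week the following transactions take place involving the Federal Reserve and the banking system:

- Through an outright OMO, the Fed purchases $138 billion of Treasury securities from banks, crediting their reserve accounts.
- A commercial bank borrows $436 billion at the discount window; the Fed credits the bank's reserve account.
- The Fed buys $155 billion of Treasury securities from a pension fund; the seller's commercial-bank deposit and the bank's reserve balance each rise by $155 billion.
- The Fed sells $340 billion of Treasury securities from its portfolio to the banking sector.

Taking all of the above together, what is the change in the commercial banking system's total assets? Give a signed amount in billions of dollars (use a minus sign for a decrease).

+$591 billion

OMO purchase (from banks) $138 billion: just an asset swap on bank balance sheets → 0.
Discount-window loan $436 billion: bank balance sheets expand → +$436B.
Asset purchase (from non-banks) $155 billion: bank balance sheets expand → +$155B.
OMO sale (to banks) $340 billion: just an asset swap on bank balance sheets → 0.
Net: 0 + 436 + 155 + 0 = +$591 billion.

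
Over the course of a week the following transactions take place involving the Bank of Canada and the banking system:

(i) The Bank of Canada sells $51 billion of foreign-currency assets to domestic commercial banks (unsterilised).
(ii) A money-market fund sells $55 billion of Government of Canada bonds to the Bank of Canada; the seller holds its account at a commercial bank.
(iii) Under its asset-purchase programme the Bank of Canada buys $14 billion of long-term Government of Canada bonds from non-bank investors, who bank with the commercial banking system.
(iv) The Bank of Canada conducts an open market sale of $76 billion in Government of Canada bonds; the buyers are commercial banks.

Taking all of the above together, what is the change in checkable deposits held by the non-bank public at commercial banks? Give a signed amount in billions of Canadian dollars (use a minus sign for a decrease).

Bank of Canada balance sheet:
  Assets:      Securities −$7B, Foreign assets −$51B
  Liabilities: Bank reserves −$58B
Commercial banking system:
  Assets:      Reserves at CB −$58B, Securities +$76B, Foreign assets +$51B
  Liabilities: Checkable deposits +$69B
So the change in checkable deposits held by the non-bank public at commercial banks is +$69 billion.

+$69 billion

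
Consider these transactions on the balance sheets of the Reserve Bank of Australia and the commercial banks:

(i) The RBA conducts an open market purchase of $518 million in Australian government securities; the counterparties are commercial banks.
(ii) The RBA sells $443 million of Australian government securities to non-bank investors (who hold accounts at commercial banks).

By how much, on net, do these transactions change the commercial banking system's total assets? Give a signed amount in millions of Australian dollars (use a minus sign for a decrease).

OMO purchase (from banks) $518 million: just an asset swap on bank balance sheets → 0.
Asset sale (to non-banks) $443 million: bank balance sheets shrink → −$443M.
Net: 0 − 443 = -$443 million.

-$443 million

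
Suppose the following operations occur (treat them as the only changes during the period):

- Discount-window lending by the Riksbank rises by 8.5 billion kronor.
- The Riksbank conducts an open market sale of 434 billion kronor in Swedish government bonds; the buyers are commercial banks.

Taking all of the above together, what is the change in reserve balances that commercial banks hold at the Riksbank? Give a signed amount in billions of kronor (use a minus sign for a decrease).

Riksbank balance sheet:
  Assets:      Securities −434B, Loans to banks +8.5B
  Liabilities: Bank reserves −425.5B
Commercial banking system:
  Assets:      Reserves at CB −425.5B, Securities +434B
  Liabilities: Borrowings from CB +8.5B
So the change in reserve balances that commercial banks hold at the Riksbank is -425.5 billion.

-425.5 billion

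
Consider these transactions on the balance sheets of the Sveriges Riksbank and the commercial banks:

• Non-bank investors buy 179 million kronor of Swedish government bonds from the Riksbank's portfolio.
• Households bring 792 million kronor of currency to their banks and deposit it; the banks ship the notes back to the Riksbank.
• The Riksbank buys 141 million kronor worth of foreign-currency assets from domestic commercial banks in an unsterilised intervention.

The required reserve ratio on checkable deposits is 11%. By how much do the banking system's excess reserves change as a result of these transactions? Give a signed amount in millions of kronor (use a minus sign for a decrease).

+686.57 million

Asset sale (to non-banks) 179 million kronor: reserves −179M, deposits −179M.
Currency deposit 792 million kronor: reserves +792M, deposits +792M.
FX purchase 141 million kronor: reserves +141M, deposits 0.
Totals: Δreserves = +754M, Δdeposits = +613M.
Δrequired reserves = 11% × +613M = +67.43M.
Δexcess reserves = Δreserves − Δrequired = +754M − (+67.43M) = +686.57 million.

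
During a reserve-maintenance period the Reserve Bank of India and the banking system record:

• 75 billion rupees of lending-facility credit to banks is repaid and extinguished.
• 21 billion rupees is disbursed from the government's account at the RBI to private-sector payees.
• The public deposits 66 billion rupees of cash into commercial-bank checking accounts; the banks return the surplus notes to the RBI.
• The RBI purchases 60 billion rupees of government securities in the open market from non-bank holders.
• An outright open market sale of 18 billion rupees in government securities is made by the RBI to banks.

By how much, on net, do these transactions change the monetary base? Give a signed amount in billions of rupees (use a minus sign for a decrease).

RBI balance sheet:
  Assets:      Securities +42B, Loans to banks −75B
  Liabilities: Bank reserves +54B, Currency in circulation −66B, Government deposits −21B
Monetary base = currency + reserves: −66B + (+54B) = -12 billion.

-12 billion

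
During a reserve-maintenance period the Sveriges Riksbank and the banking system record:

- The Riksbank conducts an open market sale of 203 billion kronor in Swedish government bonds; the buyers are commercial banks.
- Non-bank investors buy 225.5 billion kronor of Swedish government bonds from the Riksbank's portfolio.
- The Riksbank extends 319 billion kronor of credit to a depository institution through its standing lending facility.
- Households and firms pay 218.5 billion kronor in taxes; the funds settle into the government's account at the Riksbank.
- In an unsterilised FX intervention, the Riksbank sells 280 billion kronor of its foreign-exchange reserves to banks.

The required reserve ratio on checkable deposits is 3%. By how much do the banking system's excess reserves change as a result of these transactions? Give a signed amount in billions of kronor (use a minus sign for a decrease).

-594.68 billion

OMO sale (to banks) 203 billion kronor: reserves −203B, deposits 0.
Asset sale (to non-banks) 225.5 billion kronor: reserves −225.5B, deposits −225.5B.
Discount-window loan 319 billion kronor: reserves +319B, deposits 0.
Government account inflow 218.5 billion kronor: reserves −218.5B, deposits −218.5B.
FX sale 280 billion kronor: reserves −280B, deposits 0.
Totals: Δreserves = −608B, Δdeposits = −444B.
Δrequired reserves = 3% × −444B = −13.32B.
Δexcess reserves = Δreserves − Δrequired = −608B − (−13.32B) = -594.68 billion.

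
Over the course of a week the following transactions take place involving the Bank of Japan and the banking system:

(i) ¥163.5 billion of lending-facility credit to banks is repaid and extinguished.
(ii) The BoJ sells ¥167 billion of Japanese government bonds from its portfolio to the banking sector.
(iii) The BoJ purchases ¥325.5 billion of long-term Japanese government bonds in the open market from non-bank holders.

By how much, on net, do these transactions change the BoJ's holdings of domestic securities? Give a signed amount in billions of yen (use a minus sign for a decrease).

Discount-window repayment ¥163.5 billion: the BoJ's securities portfolio is untouched → 0.
OMO sale (to banks) ¥167 billion: securities removed from the BoJ's portfolio → −¥167B.
Asset purchase (from non-banks) ¥325.5 billion: securities added to the BoJ's portfolio → +¥325.5B.
Net: 0 − 167 + 325.5 = +¥158.5 billion.

+¥158.5 billion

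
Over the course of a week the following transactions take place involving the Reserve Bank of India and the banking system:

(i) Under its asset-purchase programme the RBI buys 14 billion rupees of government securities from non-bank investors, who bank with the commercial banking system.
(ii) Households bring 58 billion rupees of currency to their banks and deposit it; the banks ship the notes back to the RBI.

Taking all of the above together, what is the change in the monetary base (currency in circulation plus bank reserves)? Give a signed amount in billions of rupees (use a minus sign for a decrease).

RBI balance sheet:
  Assets:      Securities +14B
  Liabilities: Bank reserves +72B, Currency in circulation −58B
Commercial banking system:
  Assets:      Reserves at CB +72B
  Liabilities: Checkable deposits +72B
Monetary base = currency + reserves: −58B + (+72B) = +14 billion.

+14 billion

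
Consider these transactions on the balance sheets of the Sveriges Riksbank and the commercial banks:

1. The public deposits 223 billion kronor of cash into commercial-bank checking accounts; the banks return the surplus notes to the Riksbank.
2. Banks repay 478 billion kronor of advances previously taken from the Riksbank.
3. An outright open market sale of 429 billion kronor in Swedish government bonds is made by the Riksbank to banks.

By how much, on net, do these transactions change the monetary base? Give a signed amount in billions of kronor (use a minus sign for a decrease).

-907 billion

Currency deposit 223 billion kronor: just a shift between currency and reserves — both are base money → 0.
Discount-window repayment 478 billion kronor: Riksbank balance sheet contracts → −478B.
OMO sale (to banks) 429 billion kronor: Riksbank balance sheet contracts → −429B.
Net: 0 − 478 − 429 = -907 billion.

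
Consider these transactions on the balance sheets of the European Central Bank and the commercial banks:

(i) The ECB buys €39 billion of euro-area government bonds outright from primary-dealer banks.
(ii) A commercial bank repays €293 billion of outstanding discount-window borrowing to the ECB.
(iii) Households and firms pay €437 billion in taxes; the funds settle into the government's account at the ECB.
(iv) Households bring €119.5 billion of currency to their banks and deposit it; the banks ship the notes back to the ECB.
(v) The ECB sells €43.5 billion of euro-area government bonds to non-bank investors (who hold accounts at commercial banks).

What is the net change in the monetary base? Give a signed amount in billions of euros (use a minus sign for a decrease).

OMO purchase (from banks) €39 billion: ECB balance sheet expands → +€39B.
Discount-window repayment €293 billion: ECB balance sheet contracts → −€293B.
Government account inflow €437 billion: reserves shift to a non-base liability → −€437B.
Currency deposit €119.5 billion: just a shift between currency and reserves — both are base money → 0.
Asset sale (to non-banks) €43.5 billion: ECB balance sheet contracts → −€43.5B.
Net: 39 − 293 − 437 + 0 − 43.5 = -€734.5 billion.

-€734.5 billion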